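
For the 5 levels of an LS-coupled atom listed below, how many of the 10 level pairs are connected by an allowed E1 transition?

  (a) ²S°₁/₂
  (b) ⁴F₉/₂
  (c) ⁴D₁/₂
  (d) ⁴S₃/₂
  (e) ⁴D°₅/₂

(a)–(b): forbidden (ΔS, ΔL, ΔJ).
(a)–(c): forbidden (ΔS, ΔL).
(a)–(d): forbidden (ΔS, ΔL).
(a)–(e): forbidden (parity, ΔS, ΔL, ΔJ).
(b)–(c): forbidden (parity, ΔJ).
(b)–(d): forbidden (parity, ΔL, ΔJ).
(b)–(e): forbidden (ΔJ).
(c)–(d): forbidden (parity, ΔL).
(c)–(e): forbidden (ΔJ).
(d)–(e): forbidden (ΔL).
Allowed pairs: 0 of 10.

0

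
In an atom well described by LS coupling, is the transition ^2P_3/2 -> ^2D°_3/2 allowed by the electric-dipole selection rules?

Parity must change: even → odd — ok.
ΔL = 0, ±1 (not L=0↔0): L: 1 → 2, ΔL = +1 — ok.
ΔS = 0: S: 1/2 → 1/2 — ok.
ΔJ = 0, ±1 (not J=0↔0): J: 3/2 → 3/2, ΔJ = +0 — ok.
All four E1 rules are satisfied.

allowed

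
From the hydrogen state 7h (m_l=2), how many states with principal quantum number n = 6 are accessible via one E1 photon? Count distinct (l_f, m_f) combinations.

E1 requires Δl = ±1, so l_f ∈ {4, 6}; with 0 ≤ l_f ≤ n_f−1 = 5, the allowed l_f values are {4}.
For l_f = 4: m_f ∈ {m_i−1, m_i, m_i+1} ∩ [−4, 4] = {1, 2, 3} → 3 states.
Total: 3.

3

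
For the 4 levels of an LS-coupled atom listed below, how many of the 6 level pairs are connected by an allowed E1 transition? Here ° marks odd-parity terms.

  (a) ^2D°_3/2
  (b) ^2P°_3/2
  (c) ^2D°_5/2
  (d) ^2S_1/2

(a)–(b): forbidden (parity).
(a)–(c): forbidden (parity).
(a)–(d): forbidden (ΔL).
(b)–(c): forbidden (parity).
(b)–(d): allowed.
(c)–(d): forbidden (ΔL, ΔJ).
Allowed pairs: 1 of 6.

1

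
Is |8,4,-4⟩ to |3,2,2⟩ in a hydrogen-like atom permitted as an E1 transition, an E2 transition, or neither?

neither

Δl = 2 − 4 = -2; l_i + l_f = 6.
Δm_l = +6.
E1 (Δl = ±1, |Δm_l| ≤ 1): not satisfied.
E2 (Δl = 0,±2, l_i+l_f ≥ 2, |Δm_l| ≤ 2): not satisfied.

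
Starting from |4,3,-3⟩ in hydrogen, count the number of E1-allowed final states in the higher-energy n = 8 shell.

4

E1 requires Δl = ±1, so l_f ∈ {2, 4}; with 0 ≤ l_f ≤ n_f−1 = 7, the allowed l_f values are {2, 4}.
For l_f = 2: m_f ∈ {m_i−1, m_i, m_i+1} ∩ [−2, 2] = {-2} → 1 state.
For l_f = 4: m_f ∈ {m_i−1, m_i, m_i+1} ∩ [−4, 4] = {-4, -3, -2} → 3 states.
Total: 4.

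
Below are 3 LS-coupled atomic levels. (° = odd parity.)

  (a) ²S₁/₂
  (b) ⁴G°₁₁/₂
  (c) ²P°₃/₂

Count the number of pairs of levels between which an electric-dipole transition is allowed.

1

(a)–(b): forbidden (ΔS, ΔL, ΔJ).
(a)–(c): allowed.
(b)–(c): forbidden (parity, ΔS, ΔL, ΔJ).
Allowed pairs: 1 of 3.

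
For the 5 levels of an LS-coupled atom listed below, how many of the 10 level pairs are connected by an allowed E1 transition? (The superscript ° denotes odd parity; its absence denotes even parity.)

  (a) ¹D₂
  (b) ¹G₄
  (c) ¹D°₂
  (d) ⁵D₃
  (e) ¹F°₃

(a)–(b): forbidden (parity, ΔL, ΔJ).
(a)–(c): allowed.
(a)–(d): forbidden (parity, ΔS).
(a)–(e): allowed.
(b)–(c): forbidden (ΔL, ΔJ).
(b)–(d): forbidden (parity, ΔS, ΔL).
(b)–(e): allowed.
(c)–(d): forbidden (ΔS).
(c)–(e): forbidden (parity).
(d)–(e): forbidden (ΔS).
Allowed pairs: 3 of 10.

3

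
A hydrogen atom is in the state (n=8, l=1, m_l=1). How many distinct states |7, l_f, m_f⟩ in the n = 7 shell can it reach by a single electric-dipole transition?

4

E1 requires Δl = ±1, so l_f ∈ {0, 2}; with 0 ≤ l_f ≤ n_f−1 = 6, the allowed l_f values are {0, 2}.
For l_f = 0: m_f ∈ {m_i−1, m_i, m_i+1} ∩ [−0, 0] = {0} → 1 state.
For l_f = 2: m_f ∈ {m_i−1, m_i, m_i+1} ∩ [−2, 2] = {0, 1, 2} → 3 states.
Total: 4.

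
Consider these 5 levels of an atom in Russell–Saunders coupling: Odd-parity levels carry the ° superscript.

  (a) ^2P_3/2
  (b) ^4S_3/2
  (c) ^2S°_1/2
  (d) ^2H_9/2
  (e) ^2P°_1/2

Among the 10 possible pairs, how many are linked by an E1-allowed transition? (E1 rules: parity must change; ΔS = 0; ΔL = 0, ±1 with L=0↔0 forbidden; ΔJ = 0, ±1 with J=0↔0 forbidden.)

(a)–(b): forbidden (parity, ΔS).
(a)–(c): allowed.
(a)–(d): forbidden (parity, ΔL, ΔJ).
(a)–(e): allowed.
(b)–(c): forbidden (ΔS, ΔL).
(b)–(d): forbidden (parity, ΔS, ΔL, ΔJ).
(b)–(e): forbidden (ΔS).
(c)–(d): forbidden (ΔL, ΔJ).
(c)–(e): forbidden (parity).
(d)–(e): forbidden (ΔL, ΔJ).
Allowed pairs: 2 of 10.

2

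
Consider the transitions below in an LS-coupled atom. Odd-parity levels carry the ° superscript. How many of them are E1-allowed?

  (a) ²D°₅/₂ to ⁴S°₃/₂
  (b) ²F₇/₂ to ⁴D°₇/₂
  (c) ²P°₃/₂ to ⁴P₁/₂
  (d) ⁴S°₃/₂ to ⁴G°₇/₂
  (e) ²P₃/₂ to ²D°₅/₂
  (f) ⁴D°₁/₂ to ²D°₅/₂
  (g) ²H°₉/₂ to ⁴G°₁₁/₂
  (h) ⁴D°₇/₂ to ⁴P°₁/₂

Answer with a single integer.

1

(a) forbidden (parity, ΔS, ΔL fail)
(b) forbidden (ΔS fails)
(c) forbidden (ΔS fails)
(d) forbidden (parity, ΔL, ΔJ fail)
(e) allowed
(f) forbidden (parity, ΔS, ΔJ fail)
(g) forbidden (parity, ΔS fail)
(h) forbidden (parity, ΔJ fail)
Total allowed: 1 of 8.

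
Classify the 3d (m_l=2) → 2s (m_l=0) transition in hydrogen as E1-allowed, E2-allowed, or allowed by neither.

Δl = 0 − 2 = -2; l_i + l_f = 2.
Δm_l = -2.
E1 (Δl = ±1, |Δm_l| ≤ 1): not satisfied.
E2 (Δl = 0,±2, l_i+l_f ≥ 2, |Δm_l| ≤ 2): satisfied.

E2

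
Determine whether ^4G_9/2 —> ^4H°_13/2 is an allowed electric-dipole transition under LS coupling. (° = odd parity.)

Reading off the term symbols: S 3/2→3/2, L 4→5, J 9/2→13/2, parity even→odd.
Parity must change: even → odd — ✓.
ΔS = 0: S: 3/2 → 3/2 — ✓.
ΔL = 0, ±1 (not L=0↔0): L: 4 → 5, ΔL = +1 — ✓.
ΔJ = 0, ±1 (not J=0↔0): J: 9/2 → 13/2, ΔJ = +2 — ✗.
Rule(s) violated: ΔJ.

forbidden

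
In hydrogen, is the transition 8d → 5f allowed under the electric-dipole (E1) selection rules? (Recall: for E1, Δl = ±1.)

allowed

l: 2 → 3 (Δl = +1). Δl = ±1 ok.
All E1 selection rules are satisfied.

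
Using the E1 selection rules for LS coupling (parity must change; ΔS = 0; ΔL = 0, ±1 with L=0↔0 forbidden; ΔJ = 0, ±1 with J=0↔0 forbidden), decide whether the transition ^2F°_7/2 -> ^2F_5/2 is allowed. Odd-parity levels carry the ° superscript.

ΔJ = 0, ±1 (not J=0↔0): J: 7/2 → 5/2, ΔJ = -1 — ✓.
Parity must change: odd → even — ✓.
ΔL = 0, ±1 (not L=0↔0): L: 3 → 3, ΔL = +0 — ✓.
ΔS = 0: S: 1/2 → 1/2 — ✓.
All four E1 rules are satisfied.

allowed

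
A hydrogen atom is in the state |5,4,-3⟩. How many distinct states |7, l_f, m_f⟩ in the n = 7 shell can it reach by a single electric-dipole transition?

E1 requires Δl = ±1, so l_f ∈ {3, 5}; with 0 ≤ l_f ≤ n_f−1 = 6, the allowed l_f values are {3, 5}.
For l_f = 3: m_f ∈ {m_i−1, m_i, m_i+1} ∩ [−3, 3] = {-3, -2} → 2 states.
For l_f = 5: m_f ∈ {m_i−1, m_i, m_i+1} ∩ [−5, 5] = {-4, -3, -2} → 3 states.
Total: 5.

5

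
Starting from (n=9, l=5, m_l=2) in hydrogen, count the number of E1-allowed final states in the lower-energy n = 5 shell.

E1 requires Δl = ±1, so l_f ∈ {4, 6}; with 0 ≤ l_f ≤ n_f−1 = 4, the allowed l_f values are {4}.
For l_f = 4: m_f ∈ {m_i−1, m_i, m_i+1} ∩ [−4, 4] = {1, 2, 3} → 3 states.
Total: 3.

3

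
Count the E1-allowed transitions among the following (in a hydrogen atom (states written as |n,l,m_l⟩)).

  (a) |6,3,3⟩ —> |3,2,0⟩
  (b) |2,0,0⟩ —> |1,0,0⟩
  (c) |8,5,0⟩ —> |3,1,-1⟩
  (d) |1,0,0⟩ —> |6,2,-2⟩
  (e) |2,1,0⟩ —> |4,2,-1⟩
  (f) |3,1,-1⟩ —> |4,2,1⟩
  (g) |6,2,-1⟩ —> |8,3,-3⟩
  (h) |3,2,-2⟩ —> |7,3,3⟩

1

(a) forbidden — Δm_l = -3 (E1 requires Δm_l = 0, ±1)
(b) forbidden — Δl = +0 (E1 requires Δl = ±1)
(c) forbidden — Δl = -4 (E1 requires Δl = ±1)
(d) forbidden — Δl = +2 (E1 requires Δl = ±1); Δm_l = -2 (E1 requires Δm_l = 0, ±1)
(e) allowed
(f) forbidden — Δm_l = +2 (E1 requires Δm_l = 0, ±1)
(g) forbidden — Δm_l = -2 (E1 requires Δm_l = 0, ±1)
(h) forbidden — Δm_l = +5 (E1 requires Δm_l = 0, ±1)
Total allowed: 1 of 8.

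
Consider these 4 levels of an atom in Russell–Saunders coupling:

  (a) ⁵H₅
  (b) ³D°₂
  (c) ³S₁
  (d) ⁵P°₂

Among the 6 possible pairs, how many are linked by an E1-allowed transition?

0

(a)–(b): forbidden (ΔS, ΔL, ΔJ).
(a)–(c): forbidden (parity, ΔS, ΔL, ΔJ).
(a)–(d): forbidden (ΔL, ΔJ).
(b)–(c): forbidden (ΔL).
(b)–(d): forbidden (parity, ΔS).
(c)–(d): forbidden (ΔS).
Allowed pairs: 0 of 6.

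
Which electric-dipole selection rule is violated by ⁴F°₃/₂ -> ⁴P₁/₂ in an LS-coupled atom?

Reading off the term symbols: S 3/2→3/2, L 3→1, J 3/2→1/2, parity odd→even.
ΔS = 0: S: 3/2 → 3/2 — passes.
Parity must change: odd → even — passes.
ΔJ = 0, ±1 (not J=0↔0): J: 3/2 → 1/2, ΔJ = -1 — passes.
ΔL = 0, ±1 (not L=0↔0): L: 3 → 1, ΔL = -2 — fails.

the ΔL = 0, ±1 rule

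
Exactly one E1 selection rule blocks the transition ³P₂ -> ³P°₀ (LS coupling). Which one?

the ΔJ = 0, ±1 rule

Initial level: S=1, L=1, J=2, parity even. Final level: S=1, L=1, J=0, parity odd.
Parity must change: even → odd — ✓.
ΔS = 0: S: 1 → 1 — ✓.
ΔL = 0, ±1 (not L=0↔0): L: 1 → 1, ΔL = +0 — ✓.
ΔJ = 0, ±1 (not J=0↔0): J: 2 → 0, ΔJ = -2 — ✗.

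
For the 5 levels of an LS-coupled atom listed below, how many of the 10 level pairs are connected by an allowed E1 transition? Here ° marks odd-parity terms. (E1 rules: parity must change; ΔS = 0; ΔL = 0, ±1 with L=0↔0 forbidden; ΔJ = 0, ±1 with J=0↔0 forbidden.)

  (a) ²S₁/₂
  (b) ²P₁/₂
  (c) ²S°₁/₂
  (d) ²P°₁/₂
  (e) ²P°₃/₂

(a)–(b): forbidden (parity).
(a)–(c): forbidden (ΔL).
(a)–(d): allowed.
(a)–(e): allowed.
(b)–(c): allowed.
(b)–(d): allowed.
(b)–(e): allowed.
(c)–(d): forbidden (parity).
(c)–(e): forbidden (parity).
(d)–(e): forbidden (parity).
Allowed pairs: 5 of 10.

5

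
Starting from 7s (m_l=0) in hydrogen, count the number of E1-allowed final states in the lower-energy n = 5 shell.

E1 requires Δl = ±1, so l_f ∈ {-1, 1}; with 0 ≤ l_f ≤ n_f−1 = 4, the allowed l_f values are {1}.
For l_f = 1: m_f ∈ {m_i−1, m_i, m_i+1} ∩ [−1, 1] = {-1, 0, 1} → 3 states.
Total: 3.

3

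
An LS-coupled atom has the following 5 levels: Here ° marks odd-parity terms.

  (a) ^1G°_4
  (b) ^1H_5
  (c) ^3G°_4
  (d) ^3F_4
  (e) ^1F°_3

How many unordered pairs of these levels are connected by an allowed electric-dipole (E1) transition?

(a)–(b): allowed.
(a)–(c): forbidden (parity, ΔS).
(a)–(d): forbidden (ΔS).
(a)–(e): forbidden (parity).
(b)–(c): forbidden (ΔS).
(b)–(d): forbidden (parity, ΔS, ΔL).
(b)–(e): forbidden (ΔL, ΔJ).
(c)–(d): allowed.
(c)–(e): forbidden (parity, ΔS).
(d)–(e): forbidden (ΔS).
Allowed pairs: 2 of 10.

2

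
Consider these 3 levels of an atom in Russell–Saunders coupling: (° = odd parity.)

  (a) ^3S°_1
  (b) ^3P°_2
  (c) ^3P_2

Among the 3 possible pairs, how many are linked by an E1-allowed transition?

(a)–(b): forbidden (parity).
(a)–(c): allowed.
(b)–(c): allowed.
Allowed pairs: 2 of 3.

2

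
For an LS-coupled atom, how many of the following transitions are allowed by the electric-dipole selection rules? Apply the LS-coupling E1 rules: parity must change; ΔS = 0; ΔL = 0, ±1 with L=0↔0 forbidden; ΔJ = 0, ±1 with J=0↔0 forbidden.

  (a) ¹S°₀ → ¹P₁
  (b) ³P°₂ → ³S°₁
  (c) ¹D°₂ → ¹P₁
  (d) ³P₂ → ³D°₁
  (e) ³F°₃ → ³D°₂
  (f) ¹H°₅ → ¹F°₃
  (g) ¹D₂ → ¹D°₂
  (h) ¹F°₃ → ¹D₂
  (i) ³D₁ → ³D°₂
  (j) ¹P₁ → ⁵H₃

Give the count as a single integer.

6

(a) allowed
(b) forbidden (parity fails)
(c) allowed
(d) allowed
(e) forbidden (parity fails)
(f) forbidden (parity, ΔL, ΔJ fail)
(g) allowed
(h) allowed
(i) allowed
(j) forbidden (parity, ΔS, ΔL, ΔJ fail)
Total allowed: 6 of 10.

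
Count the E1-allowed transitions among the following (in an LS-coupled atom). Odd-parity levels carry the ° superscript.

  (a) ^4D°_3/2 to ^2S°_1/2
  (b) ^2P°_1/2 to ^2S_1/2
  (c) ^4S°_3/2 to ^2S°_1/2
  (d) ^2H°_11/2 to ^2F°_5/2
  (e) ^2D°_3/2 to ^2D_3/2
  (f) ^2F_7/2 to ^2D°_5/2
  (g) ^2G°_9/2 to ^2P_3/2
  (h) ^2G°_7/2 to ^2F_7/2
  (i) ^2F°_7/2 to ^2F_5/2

(a) forbidden (parity, ΔS, ΔL fail)
(b) allowed
(c) forbidden (parity, ΔS, ΔL fail)
(d) forbidden (parity, ΔL, ΔJ fail)
(e) allowed
(f) allowed
(g) forbidden (ΔL, ΔJ fail)
(h) allowed
(i) allowed
Total allowed: 5 of 9.

5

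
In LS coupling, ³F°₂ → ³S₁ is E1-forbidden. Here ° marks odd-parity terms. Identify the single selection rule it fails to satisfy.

the ΔL = 0, ±1 rule

ΔS = 0: S: 1 → 1 — ✓.
Parity must change: odd → even — ✓.
ΔJ = 0, ±1 (not J=0↔0): J: 2 → 1, ΔJ = -1 — ✓.
ΔL = 0, ±1 (not L=0↔0): L: 3 → 0, ΔL = -3 — ✗.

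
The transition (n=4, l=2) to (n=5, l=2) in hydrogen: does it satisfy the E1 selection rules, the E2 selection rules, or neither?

E2

Δl = 2 − 2 = +0; l_i + l_f = 4.
E1 (Δl = ±1): not satisfied.
E2 (Δl = 0,±2, l_i+l_f ≥ 2): satisfied.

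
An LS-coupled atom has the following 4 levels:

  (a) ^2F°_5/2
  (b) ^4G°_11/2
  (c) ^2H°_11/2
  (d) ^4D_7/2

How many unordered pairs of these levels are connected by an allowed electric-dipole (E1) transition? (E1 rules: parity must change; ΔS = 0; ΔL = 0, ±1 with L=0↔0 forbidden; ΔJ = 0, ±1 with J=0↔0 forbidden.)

(a)–(b): forbidden (parity, ΔS, ΔJ).
(a)–(c): forbidden (parity, ΔL, ΔJ).
(a)–(d): forbidden (ΔS).
(b)–(c): forbidden (parity, ΔS).
(b)–(d): forbidden (ΔL, ΔJ).
(c)–(d): forbidden (ΔS, ΔL, ΔJ).
Allowed pairs: 0 of 6.

0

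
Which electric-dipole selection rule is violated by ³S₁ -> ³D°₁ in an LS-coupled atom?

the ΔL = 0, ±1 rule

ΔJ = 0, ±1 (not J=0↔0): J: 1 → 1, ΔJ = +0 — ok.
ΔS = 0: S: 1 → 1 — ok.
ΔL = 0, ±1 (not L=0↔0): L: 0 → 2, ΔL = +2 — fails.
Parity must change: even → odd — ok.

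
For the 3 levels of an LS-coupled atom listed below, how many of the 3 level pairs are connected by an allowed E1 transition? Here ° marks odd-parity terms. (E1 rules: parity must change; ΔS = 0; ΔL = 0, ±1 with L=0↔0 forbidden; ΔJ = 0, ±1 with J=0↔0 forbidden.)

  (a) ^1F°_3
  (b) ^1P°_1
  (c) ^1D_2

(a)–(b): forbidden (parity, ΔL, ΔJ).
(a)–(c): allowed.
(b)–(c): allowed.
Allowed pairs: 2 of 3.

2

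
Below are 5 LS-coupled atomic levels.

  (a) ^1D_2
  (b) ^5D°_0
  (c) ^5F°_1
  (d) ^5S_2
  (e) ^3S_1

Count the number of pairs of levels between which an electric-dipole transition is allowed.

0

(a)–(b): forbidden (ΔS, ΔJ).
(a)–(c): forbidden (ΔS).
(a)–(d): forbidden (parity, ΔS, ΔL).
(a)–(e): forbidden (parity, ΔS, ΔL).
(b)–(c): forbidden (parity).
(b)–(d): forbidden (ΔL, ΔJ).
(b)–(e): forbidden (ΔS, ΔL).
(c)–(d): forbidden (ΔL).
(c)–(e): forbidden (ΔS, ΔL).
(d)–(e): forbidden (parity, ΔS, ΔL).
Allowed pairs: 0 of 10.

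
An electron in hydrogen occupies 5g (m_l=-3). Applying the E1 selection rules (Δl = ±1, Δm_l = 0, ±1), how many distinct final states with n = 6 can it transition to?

5

E1 requires Δl = ±1, so l_f ∈ {3, 5}; with 0 ≤ l_f ≤ n_f−1 = 5, the allowed l_f values are {3, 5}.
For l_f = 3: m_f ∈ {m_i−1, m_i, m_i+1} ∩ [−3, 3] = {-3, -2} → 2 states.
For l_f = 5: m_f ∈ {m_i−1, m_i, m_i+1} ∩ [−5, 5] = {-4, -3, -2} → 3 states.
Total: 5.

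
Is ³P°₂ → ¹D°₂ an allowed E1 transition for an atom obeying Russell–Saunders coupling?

forbidden

Parity must change: odd → odd — ✗.
ΔS = 0: S: 1 → 0 — ✗.
ΔL = 0, ±1 (not L=0↔0): L: 1 → 2, ΔL = +1 — ✓.
ΔJ = 0, ±1 (not J=0↔0): J: 2 → 2, ΔJ = +0 — ✓.
Rule(s) violated: parity, ΔS.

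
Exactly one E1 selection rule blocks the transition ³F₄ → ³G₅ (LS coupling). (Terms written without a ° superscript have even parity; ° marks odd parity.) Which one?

Initial level: S=1, L=3, J=4, parity even. Final level: S=1, L=4, J=5, parity even.
Parity must change: even → even — violated.
ΔS = 0: S: 1 → 1 — satisfied.
ΔL = 0, ±1 (not L=0↔0): L: 3 → 4, ΔL = +1 — satisfied.
ΔJ = 0, ±1 (not J=0↔0): J: 4 → 5, ΔJ = +1 — satisfied.

parity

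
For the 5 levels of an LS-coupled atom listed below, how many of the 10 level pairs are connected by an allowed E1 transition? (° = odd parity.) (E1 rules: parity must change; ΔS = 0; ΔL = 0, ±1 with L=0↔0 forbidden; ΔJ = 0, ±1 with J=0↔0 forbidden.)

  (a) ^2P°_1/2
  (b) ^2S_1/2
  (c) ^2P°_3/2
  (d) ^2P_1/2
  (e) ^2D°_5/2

4

(a)–(b): allowed.
(a)–(c): forbidden (parity).
(a)–(d): allowed.
(a)–(e): forbidden (parity, ΔJ).
(b)–(c): allowed.
(b)–(d): forbidden (parity).
(b)–(e): forbidden (ΔL, ΔJ).
(c)–(d): allowed.
(c)–(e): forbidden (parity).
(d)–(e): forbidden (ΔJ).
Allowed pairs: 4 of 10.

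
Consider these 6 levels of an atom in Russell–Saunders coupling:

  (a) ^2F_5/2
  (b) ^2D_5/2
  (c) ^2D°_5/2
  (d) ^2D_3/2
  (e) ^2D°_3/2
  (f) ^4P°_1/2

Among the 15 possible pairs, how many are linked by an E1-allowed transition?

(a)–(b): forbidden (parity).
(a)–(c): allowed.
(a)–(d): forbidden (parity).
(a)–(e): allowed.
(a)–(f): forbidden (ΔS, ΔL, ΔJ).
(b)–(c): allowed.
(b)–(d): forbidden (parity).
(b)–(e): allowed.
(b)–(f): forbidden (ΔS, ΔJ).
(c)–(d): allowed.
(c)–(e): forbidden (parity).
(c)–(f): forbidden (parity, ΔS, ΔJ).
(d)–(e): allowed.
(d)–(f): forbidden (ΔS).
(e)–(f): forbidden (parity, ΔS).
Allowed pairs: 6 of 15.

6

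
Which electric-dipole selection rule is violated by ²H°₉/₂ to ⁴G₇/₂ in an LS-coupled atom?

the ΔS = 0 rule

Initial level: S=1/2, L=5, J=9/2, parity odd. Final level: S=3/2, L=4, J=7/2, parity even.
Parity must change: odd → even — ok.
ΔS = 0: S: 1/2 → 3/2 — fails.
ΔL = 0, ±1 (not L=0↔0): L: 5 → 4, ΔL = -1 — ok.
ΔJ = 0, ±1 (not J=0↔0): J: 9/2 → 7/2, ΔJ = -1 — ok.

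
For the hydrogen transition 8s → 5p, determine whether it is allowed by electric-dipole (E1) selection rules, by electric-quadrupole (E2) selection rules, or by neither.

E1

Δl = 1 − 0 = +1; l_i + l_f = 1.
E1 (Δl = ±1): satisfied.
E2 (Δl = 0,±2, l_i+l_f ≥ 2): not satisfied.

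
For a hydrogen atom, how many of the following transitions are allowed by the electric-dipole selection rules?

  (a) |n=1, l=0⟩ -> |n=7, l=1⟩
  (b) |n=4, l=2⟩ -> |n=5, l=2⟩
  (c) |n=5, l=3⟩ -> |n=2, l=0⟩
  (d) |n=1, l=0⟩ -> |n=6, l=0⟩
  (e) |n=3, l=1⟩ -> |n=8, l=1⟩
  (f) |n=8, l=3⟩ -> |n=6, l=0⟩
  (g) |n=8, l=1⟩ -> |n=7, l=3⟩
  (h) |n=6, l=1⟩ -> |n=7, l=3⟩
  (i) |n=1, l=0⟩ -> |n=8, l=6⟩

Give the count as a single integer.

1

(a) allowed
(b) forbidden — Δl = +0 (E1 requires Δl = ±1)
(c) forbidden — Δl = -3 (E1 requires Δl = ±1)
(d) forbidden — Δl = +0 (E1 requires Δl = ±1)
(e) forbidden — Δl = +0 (E1 requires Δl = ±1)
(f) forbidden — Δl = -3 (E1 requires Δl = ±1)
(g) forbidden — Δl = +2 (E1 requires Δl = ±1)
(h) forbidden — Δl = +2 (E1 requires Δl = ±1)
(i) forbidden — Δl = +6 (E1 requires Δl = ±1)
Total allowed: 1 of 9.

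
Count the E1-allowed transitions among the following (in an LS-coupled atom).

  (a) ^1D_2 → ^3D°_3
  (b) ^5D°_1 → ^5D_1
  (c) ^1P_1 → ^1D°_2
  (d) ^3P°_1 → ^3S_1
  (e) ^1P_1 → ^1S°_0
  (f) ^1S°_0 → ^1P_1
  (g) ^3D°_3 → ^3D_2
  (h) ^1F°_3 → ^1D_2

7

(a) forbidden (ΔS fails)
(b) allowed
(c) allowed
(d) allowed
(e) allowed
(f) allowed
(g) allowed
(h) allowed
Total allowed: 7 of 8.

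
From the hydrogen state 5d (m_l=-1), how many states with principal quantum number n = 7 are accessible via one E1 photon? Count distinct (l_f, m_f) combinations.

E1 requires Δl = ±1, so l_f ∈ {1, 3}; with 0 ≤ l_f ≤ n_f−1 = 6, the allowed l_f values are {1, 3}.
For l_f = 1: m_f ∈ {m_i−1, m_i, m_i+1} ∩ [−1, 1] = {-1, 0} → 2 states.
For l_f = 3: m_f ∈ {m_i−1, m_i, m_i+1} ∩ [−3, 3] = {-2, -1, 0} → 3 states.
Total: 5.

5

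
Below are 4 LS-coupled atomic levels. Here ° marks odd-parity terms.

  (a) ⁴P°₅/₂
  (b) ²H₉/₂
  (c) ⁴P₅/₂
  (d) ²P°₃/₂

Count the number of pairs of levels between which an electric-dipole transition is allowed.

1

(a)–(b): forbidden (ΔS, ΔL, ΔJ).
(a)–(c): allowed.
(a)–(d): forbidden (parity, ΔS).
(b)–(c): forbidden (parity, ΔS, ΔL, ΔJ).
(b)–(d): forbidden (ΔL, ΔJ).
(c)–(d): forbidden (ΔS).
Allowed pairs: 1 of 6.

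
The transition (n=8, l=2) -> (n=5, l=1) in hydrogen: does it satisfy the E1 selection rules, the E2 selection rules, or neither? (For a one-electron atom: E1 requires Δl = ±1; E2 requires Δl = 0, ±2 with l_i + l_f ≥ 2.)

Δl = 1 − 2 = -1; l_i + l_f = 3.
E1 (Δl = ±1): satisfied.
E2 (Δl = 0,±2, l_i+l_f ≥ 2): not satisfied.

E1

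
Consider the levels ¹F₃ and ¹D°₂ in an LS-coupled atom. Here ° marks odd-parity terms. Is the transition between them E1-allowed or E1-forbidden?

allowed

Reading off the term symbols: S 0→0, L 3→2, J 3→2, parity even→odd.
ΔS = 0: S: 0 → 0 — passes.
Parity must change: even → odd — passes.
ΔJ = 0, ±1 (not J=0↔0): J: 3 → 2, ΔJ = -1 — passes.
ΔL = 0, ±1 (not L=0↔0): L: 3 → 2, ΔL = -1 — passes.
All four E1 rules are satisfied.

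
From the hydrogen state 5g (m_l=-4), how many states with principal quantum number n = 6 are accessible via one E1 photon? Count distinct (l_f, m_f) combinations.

4

E1 requires Δl = ±1, so l_f ∈ {3, 5}; with 0 ≤ l_f ≤ n_f−1 = 5, the allowed l_f values are {3, 5}.
For l_f = 3: m_f ∈ {m_i−1, m_i, m_i+1} ∩ [−3, 3] = {-3} → 1 state.
For l_f = 5: m_f ∈ {m_i−1, m_i, m_i+1} ∩ [−5, 5] = {-5, -4, -3} → 3 states.
Total: 4.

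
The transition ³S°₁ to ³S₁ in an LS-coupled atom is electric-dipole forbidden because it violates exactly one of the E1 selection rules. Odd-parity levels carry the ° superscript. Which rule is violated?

Reading off the term symbols: S 1→1, L 0→0, J 1→1, parity odd→even.
Parity must change: odd → even — satisfied.
ΔS = 0: S: 1 → 1 — satisfied.
ΔL = 0, ±1 (not L=0↔0): L: 0 → 0, ΔL = +0 — violated.
ΔJ = 0, ±1 (not J=0↔0): J: 1 → 1, ΔJ = +0 — satisfied.

the L=0 ↔ L=0 exclusion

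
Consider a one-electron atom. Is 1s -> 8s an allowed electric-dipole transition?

Initial l = 0, final l = 0, so Δl = +0. E1 requires Δl = ±1: fails.
The transition is electric-dipole forbidden.

forbidden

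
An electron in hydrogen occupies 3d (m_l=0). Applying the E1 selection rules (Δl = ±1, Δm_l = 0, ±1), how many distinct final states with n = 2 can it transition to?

E1 requires Δl = ±1, so l_f ∈ {1, 3}; with 0 ≤ l_f ≤ n_f−1 = 1, the allowed l_f values are {1}.
For l_f = 1: m_f ∈ {m_i−1, m_i, m_i+1} ∩ [−1, 1] = {-1, 0, 1} → 3 states.
Total: 3.

3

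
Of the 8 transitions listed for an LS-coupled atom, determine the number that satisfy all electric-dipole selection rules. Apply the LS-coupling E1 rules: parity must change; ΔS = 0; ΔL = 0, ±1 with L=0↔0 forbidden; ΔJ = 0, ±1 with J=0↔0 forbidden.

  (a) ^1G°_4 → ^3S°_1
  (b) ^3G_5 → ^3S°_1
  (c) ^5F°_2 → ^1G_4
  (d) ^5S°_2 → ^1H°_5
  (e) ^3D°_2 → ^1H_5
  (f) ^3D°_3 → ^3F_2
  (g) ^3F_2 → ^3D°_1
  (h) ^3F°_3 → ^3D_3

3

(a) forbidden (parity, ΔS, ΔL, ΔJ fail)
(b) forbidden (ΔL, ΔJ fail)
(c) forbidden (ΔS, ΔJ fail)
(d) forbidden (parity, ΔS, ΔL, ΔJ fail)
(e) forbidden (ΔS, ΔL, ΔJ fail)
(f) allowed
(g) allowed
(h) allowed
Total allowed: 3 of 8.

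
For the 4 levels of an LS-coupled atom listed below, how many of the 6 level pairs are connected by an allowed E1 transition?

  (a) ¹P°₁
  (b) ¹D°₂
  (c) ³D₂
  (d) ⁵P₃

(a)–(b): forbidden (parity).
(a)–(c): forbidden (ΔS).
(a)–(d): forbidden (ΔS, ΔJ).
(b)–(c): forbidden (ΔS).
(b)–(d): forbidden (ΔS).
(c)–(d): forbidden (parity, ΔS).
Allowed pairs: 0 of 6.

0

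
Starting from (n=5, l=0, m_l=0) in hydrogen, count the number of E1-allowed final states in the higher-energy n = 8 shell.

3

E1 requires Δl = ±1, so l_f ∈ {-1, 1}; with 0 ≤ l_f ≤ n_f−1 = 7, the allowed l_f values are {1}.
For l_f = 1: m_f ∈ {m_i−1, m_i, m_i+1} ∩ [−1, 1] = {-1, 0, 1} → 3 states.
Total: 3.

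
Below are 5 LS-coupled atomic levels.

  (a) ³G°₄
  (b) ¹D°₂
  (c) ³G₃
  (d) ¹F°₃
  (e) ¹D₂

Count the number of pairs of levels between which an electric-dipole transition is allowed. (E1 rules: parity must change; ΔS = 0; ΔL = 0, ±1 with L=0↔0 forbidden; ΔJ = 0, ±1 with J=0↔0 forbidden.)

3

(a)–(b): forbidden (parity, ΔS, ΔL, ΔJ).
(a)–(c): allowed.
(a)–(d): forbidden (parity, ΔS).
(a)–(e): forbidden (ΔS, ΔL, ΔJ).
(b)–(c): forbidden (ΔS, ΔL).
(b)–(d): forbidden (parity).
(b)–(e): allowed.
(c)–(d): forbidden (ΔS).
(c)–(e): forbidden (parity, ΔS, ΔL).
(d)–(e): allowed.
Allowed pairs: 3 of 10.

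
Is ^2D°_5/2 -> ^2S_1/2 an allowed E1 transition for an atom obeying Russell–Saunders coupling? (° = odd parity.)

forbidden

Initial level: S=1/2, L=2, J=5/2, parity odd. Final level: S=1/2, L=0, J=1/2, parity even.
Parity must change: odd → even — ✓.
ΔS = 0: S: 1/2 → 1/2 — ✓.
ΔL = 0, ±1 (not L=0↔0): L: 2 → 0, ΔL = -2 — ✗.
ΔJ = 0, ±1 (not J=0↔0): J: 5/2 → 1/2, ΔJ = -2 — ✗.
Rule(s) violated: ΔL, ΔJ.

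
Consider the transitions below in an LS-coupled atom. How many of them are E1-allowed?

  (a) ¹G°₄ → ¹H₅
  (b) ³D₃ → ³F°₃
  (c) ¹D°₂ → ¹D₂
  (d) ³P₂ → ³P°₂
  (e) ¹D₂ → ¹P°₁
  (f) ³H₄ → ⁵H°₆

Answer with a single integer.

5

(a) allowed
(b) allowed
(c) allowed
(d) allowed
(e) allowed
(f) forbidden (ΔS, ΔJ fail)
Total allowed: 5 of 6.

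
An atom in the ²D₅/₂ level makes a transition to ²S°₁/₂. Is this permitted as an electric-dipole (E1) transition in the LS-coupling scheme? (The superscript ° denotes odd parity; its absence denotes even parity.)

forbidden

ΔJ = 0, ±1 (not J=0↔0): J: 5/2 → 1/2, ΔJ = -2 — ✗.
Parity must change: even → odd — ✓.
ΔL = 0, ±1 (not L=0↔0): L: 2 → 0, ΔL = -2 — ✗.
ΔS = 0: S: 1/2 → 1/2 — ✓.
Rule(s) violated: ΔL, ΔJ.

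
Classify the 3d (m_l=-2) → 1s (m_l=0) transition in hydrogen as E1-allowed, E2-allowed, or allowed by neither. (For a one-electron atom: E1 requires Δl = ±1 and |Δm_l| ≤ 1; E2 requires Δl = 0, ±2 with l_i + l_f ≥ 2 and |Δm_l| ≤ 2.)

E2

Δl = 0 − 2 = -2; l_i + l_f = 2.
Δm_l = +2.
E1 (Δl = ±1, |Δm_l| ≤ 1): not satisfied.
E2 (Δl = 0,±2, l_i+l_f ≥ 2, |Δm_l| ≤ 2): satisfied.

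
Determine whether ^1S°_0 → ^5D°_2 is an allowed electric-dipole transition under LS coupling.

forbidden

Initial level: S=0, L=0, J=0, parity odd. Final level: S=2, L=2, J=2, parity odd.
Parity must change: odd → odd — fails.
ΔS = 0: S: 0 → 2 — fails.
ΔL = 0, ±1 (not L=0↔0): L: 0 → 2, ΔL = +2 — fails.
ΔJ = 0, ±1 (not J=0↔0): J: 0 → 2, ΔJ = +2 — fails.
Rule(s) violated: parity, ΔS, ΔL, ΔJ.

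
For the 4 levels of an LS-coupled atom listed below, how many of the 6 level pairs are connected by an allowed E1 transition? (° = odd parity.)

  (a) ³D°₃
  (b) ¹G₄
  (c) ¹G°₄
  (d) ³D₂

(a)–(b): forbidden (ΔS, ΔL).
(a)–(c): forbidden (parity, ΔS, ΔL).
(a)–(d): allowed.
(b)–(c): allowed.
(b)–(d): forbidden (parity, ΔS, ΔL, ΔJ).
(c)–(d): forbidden (ΔS, ΔL, ΔJ).
Allowed pairs: 2 of 6.

2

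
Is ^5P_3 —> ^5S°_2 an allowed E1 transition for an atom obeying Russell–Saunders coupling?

Initial level: S=2, L=1, J=3, parity even. Final level: S=2, L=0, J=2, parity odd.
ΔL = 0, ±1 (not L=0↔0): L: 1 → 0, ΔL = -1 — satisfied.
ΔS = 0: S: 2 → 2 — satisfied.
ΔJ = 0, ±1 (not J=0↔0): J: 3 → 2, ΔJ = -1 — satisfied.
Parity must change: even → odd — satisfied.
All four E1 rules are satisfied.

allowed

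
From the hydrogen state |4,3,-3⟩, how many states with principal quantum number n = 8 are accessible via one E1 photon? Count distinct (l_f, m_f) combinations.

E1 requires Δl = ±1, so l_f ∈ {2, 4}; with 0 ≤ l_f ≤ n_f−1 = 7, the allowed l_f values are {2, 4}.
For l_f = 2: m_f ∈ {m_i−1, m_i, m_i+1} ∩ [−2, 2] = {-2} → 1 state.
For l_f = 4: m_f ∈ {m_i−1, m_i, m_i+1} ∩ [−4, 4] = {-4, -3, -2} → 3 states.
Total: 4.

4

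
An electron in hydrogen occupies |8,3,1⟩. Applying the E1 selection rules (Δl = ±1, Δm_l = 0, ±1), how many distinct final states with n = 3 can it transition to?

E1 requires Δl = ±1, so l_f ∈ {2, 4}; with 0 ≤ l_f ≤ n_f−1 = 2, the allowed l_f values are {2}.
For l_f = 2: m_f ∈ {m_i−1, m_i, m_i+1} ∩ [−2, 2] = {0, 1, 2} → 3 states.
Total: 3.

3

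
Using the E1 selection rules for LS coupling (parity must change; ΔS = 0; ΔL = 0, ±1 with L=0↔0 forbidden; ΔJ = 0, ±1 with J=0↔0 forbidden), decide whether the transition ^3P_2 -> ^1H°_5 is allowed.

forbidden

Reading off the term symbols: S 1→0, L 1→5, J 2→5, parity even→odd.
ΔL = 0, ±1 (not L=0↔0): L: 1 → 5, ΔL = +4 — fails.
ΔS = 0: S: 1 → 0 — fails.
ΔJ = 0, ±1 (not J=0↔0): J: 2 → 5, ΔJ = +3 — fails.
Parity must change: even → odd — passes.
Rule(s) violated: ΔS, ΔL, ΔJ.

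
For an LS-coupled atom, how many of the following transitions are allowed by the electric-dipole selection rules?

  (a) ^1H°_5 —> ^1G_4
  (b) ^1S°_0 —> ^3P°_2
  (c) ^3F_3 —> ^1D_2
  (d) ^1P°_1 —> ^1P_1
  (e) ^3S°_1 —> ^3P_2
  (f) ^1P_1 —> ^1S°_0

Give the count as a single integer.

4

(a) allowed
(b) forbidden (parity, ΔS, ΔJ fail)
(c) forbidden (parity, ΔS fail)
(d) allowed
(e) allowed
(f) allowed
Total allowed: 4 of 6.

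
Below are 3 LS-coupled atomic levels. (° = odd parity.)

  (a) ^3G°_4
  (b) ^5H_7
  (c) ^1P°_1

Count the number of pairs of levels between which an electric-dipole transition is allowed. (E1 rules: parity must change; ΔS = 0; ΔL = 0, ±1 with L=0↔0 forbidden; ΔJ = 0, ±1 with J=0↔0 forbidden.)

0

(a)–(b): forbidden (ΔS, ΔJ).
(a)–(c): forbidden (parity, ΔS, ΔL, ΔJ).
(b)–(c): forbidden (ΔS, ΔL, ΔJ).
Allowed pairs: 0 of 3.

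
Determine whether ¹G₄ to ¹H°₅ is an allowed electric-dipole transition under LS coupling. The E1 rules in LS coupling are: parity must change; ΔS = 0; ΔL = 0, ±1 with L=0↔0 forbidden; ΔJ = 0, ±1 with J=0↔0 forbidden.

allowed

Initial level: S=0, L=4, J=4, parity even. Final level: S=0, L=5, J=5, parity odd.
ΔJ = 0, ±1 (not J=0↔0): J: 4 → 5, ΔJ = +1 — passes.
ΔS = 0: S: 0 → 0 — passes.
Parity must change: even → odd — passes.
ΔL = 0, ±1 (not L=0↔0): L: 4 → 5, ΔL = +1 — passes.
All four E1 rules are satisfied.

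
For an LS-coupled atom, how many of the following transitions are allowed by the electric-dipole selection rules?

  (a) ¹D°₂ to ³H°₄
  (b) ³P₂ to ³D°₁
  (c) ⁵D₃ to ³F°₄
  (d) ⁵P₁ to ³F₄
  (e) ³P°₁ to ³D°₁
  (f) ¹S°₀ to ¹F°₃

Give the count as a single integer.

(a) forbidden (parity, ΔS, ΔL, ΔJ fail)
(b) allowed
(c) forbidden (ΔS fails)
(d) forbidden (parity, ΔS, ΔL, ΔJ fail)
(e) forbidden (parity fails)
(f) forbidden (parity, ΔL, ΔJ fail)
Total allowed: 1 of 6.

1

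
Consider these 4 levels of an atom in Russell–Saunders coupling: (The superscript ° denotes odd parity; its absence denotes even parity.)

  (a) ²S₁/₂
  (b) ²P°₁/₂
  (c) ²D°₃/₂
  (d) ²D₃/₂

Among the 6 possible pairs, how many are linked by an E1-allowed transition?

3

(a)–(b): allowed.
(a)–(c): forbidden (ΔL).
(a)–(d): forbidden (parity, ΔL).
(b)–(c): forbidden (parity).
(b)–(d): allowed.
(c)–(d): allowed.
Allowed pairs: 3 of 6.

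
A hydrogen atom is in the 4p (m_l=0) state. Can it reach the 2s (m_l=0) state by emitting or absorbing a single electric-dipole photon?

allowed

Δl = 0 − 1 = -1; the E1 rule Δl = ±1 is passes.
Δm_l = 0 − (0) = +0. E1 requires Δm_l = 0, ±1: passes.
All E1 selection rules are satisfied.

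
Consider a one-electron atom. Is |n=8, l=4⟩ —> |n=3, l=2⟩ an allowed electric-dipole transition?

l: 4 → 2 (Δl = -2). Δl = ±1 fails.
The transition is electric-dipole forbidden.

forbidden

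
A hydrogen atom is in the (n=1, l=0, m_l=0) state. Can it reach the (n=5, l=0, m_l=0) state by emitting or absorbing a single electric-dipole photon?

forbidden

Δl = 0 − 0 = +0; the E1 rule Δl = ±1 is fails.
m_l: 0 → 0 (Δm_l = +0). |Δm_l| ≤ 1 ok.
The transition is electric-dipole forbidden.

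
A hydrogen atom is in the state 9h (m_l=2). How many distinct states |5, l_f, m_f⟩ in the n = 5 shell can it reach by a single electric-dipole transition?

3

E1 requires Δl = ±1, so l_f ∈ {4, 6}; with 0 ≤ l_f ≤ n_f−1 = 4, the allowed l_f values are {4}.
For l_f = 4: m_f ∈ {m_i−1, m_i, m_i+1} ∩ [−4, 4] = {1, 2, 3} → 3 states.
Total: 3.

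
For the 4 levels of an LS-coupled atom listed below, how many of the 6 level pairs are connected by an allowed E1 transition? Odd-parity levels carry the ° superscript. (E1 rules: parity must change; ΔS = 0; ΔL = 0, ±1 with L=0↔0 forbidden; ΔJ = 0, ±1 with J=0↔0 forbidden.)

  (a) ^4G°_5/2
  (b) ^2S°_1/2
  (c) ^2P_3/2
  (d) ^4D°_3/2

(a)–(b): forbidden (parity, ΔS, ΔL, ΔJ).
(a)–(c): forbidden (ΔS, ΔL).
(a)–(d): forbidden (parity, ΔL).
(b)–(c): allowed.
(b)–(d): forbidden (parity, ΔS, ΔL).
(c)–(d): forbidden (ΔS).
Allowed pairs: 1 of 6.

1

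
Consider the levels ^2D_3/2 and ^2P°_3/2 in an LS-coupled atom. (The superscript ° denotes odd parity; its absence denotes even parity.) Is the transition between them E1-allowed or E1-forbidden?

allowed

Parity must change: even → odd — passes.
ΔS = 0: S: 1/2 → 1/2 — passes.
ΔL = 0, ±1 (not L=0↔0): L: 2 → 1, ΔL = -1 — passes.
ΔJ = 0, ±1 (not J=0↔0): J: 3/2 → 3/2, ΔJ = +0 — passes.
All four E1 rules are satisfied.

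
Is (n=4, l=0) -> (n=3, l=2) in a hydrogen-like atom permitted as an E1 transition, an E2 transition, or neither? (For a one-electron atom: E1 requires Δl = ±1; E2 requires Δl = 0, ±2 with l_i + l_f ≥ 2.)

Δl = 2 − 0 = +2; l_i + l_f = 2.
E1 (Δl = ±1): not satisfied.
E2 (Δl = 0,±2, l_i+l_f ≥ 2): satisfied.

E2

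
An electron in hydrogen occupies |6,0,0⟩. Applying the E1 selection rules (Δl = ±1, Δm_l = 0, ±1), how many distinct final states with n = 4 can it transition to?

E1 requires Δl = ±1, so l_f ∈ {-1, 1}; with 0 ≤ l_f ≤ n_f−1 = 3, the allowed l_f values are {1}.
For l_f = 1: m_f ∈ {m_i−1, m_i, m_i+1} ∩ [−1, 1] = {-1, 0, 1} → 3 states.
Total: 3.

3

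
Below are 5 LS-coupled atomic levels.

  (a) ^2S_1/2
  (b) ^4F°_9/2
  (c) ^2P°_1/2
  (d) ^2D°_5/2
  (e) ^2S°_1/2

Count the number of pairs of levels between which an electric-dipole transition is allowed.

1

(a)–(b): forbidden (ΔS, ΔL, ΔJ).
(a)–(c): allowed.
(a)–(d): forbidden (ΔL, ΔJ).
(a)–(e): forbidden (ΔL).
(b)–(c): forbidden (parity, ΔS, ΔL, ΔJ).
(b)–(d): forbidden (parity, ΔS, ΔJ).
(b)–(e): forbidden (parity, ΔS, ΔL, ΔJ).
(c)–(d): forbidden (parity, ΔJ).
(c)–(e): forbidden (parity).
(d)–(e): forbidden (parity, ΔL, ΔJ).
Allowed pairs: 1 of 10.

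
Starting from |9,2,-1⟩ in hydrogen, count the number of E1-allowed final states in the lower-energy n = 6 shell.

E1 requires Δl = ±1, so l_f ∈ {1, 3}; with 0 ≤ l_f ≤ n_f−1 = 5, the allowed l_f values are {1, 3}.
For l_f = 1: m_f ∈ {m_i−1, m_i, m_i+1} ∩ [−1, 1] = {-1, 0} → 2 states.
For l_f = 3: m_f ∈ {m_i−1, m_i, m_i+1} ∩ [−3, 3] = {-2, -1, 0} → 3 states.
Total: 5.

5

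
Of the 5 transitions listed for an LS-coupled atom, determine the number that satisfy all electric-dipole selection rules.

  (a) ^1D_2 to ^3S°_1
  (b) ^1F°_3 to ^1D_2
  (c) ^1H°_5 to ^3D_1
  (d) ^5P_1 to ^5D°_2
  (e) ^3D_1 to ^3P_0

2

(a) forbidden (ΔS, ΔL fail)
(b) allowed
(c) forbidden (ΔS, ΔL, ΔJ fail)
(d) allowed
(e) forbidden (parity fails)
Total allowed: 2 of 5.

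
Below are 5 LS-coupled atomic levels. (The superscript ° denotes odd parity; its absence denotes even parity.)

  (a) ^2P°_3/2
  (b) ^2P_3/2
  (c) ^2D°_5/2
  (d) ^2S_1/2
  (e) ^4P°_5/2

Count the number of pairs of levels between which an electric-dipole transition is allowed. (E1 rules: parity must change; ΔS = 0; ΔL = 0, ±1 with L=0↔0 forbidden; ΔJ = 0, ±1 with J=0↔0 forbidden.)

3

(a)–(b): allowed.
(a)–(c): forbidden (parity).
(a)–(d): allowed.
(a)–(e): forbidden (parity, ΔS).
(b)–(c): allowed.
(b)–(d): forbidden (parity).
(b)–(e): forbidden (ΔS).
(c)–(d): forbidden (ΔL, ΔJ).
(c)–(e): forbidden (parity, ΔS).
(d)–(e): forbidden (ΔS, ΔJ).
Allowed pairs: 3 of 10.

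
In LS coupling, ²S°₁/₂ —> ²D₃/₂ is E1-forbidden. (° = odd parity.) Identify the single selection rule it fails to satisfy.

ΔL = 0, ±1 (not L=0↔0): L: 0 → 2, ΔL = +2 — ✗.
ΔS = 0: S: 1/2 → 1/2 — ✓.
ΔJ = 0, ±1 (not J=0↔0): J: 1/2 → 3/2, ΔJ = +1 — ✓.
Parity must change: odd → even — ✓.

the ΔL = 0, ±1 rule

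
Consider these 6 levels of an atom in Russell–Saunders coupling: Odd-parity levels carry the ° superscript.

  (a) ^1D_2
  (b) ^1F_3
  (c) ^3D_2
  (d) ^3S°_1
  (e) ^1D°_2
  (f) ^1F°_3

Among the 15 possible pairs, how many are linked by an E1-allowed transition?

(a)–(b): forbidden (parity).
(a)–(c): forbidden (parity, ΔS).
(a)–(d): forbidden (ΔS, ΔL).
(a)–(e): allowed.
(a)–(f): allowed.
(b)–(c): forbidden (parity, ΔS).
(b)–(d): forbidden (ΔS, ΔL, ΔJ).
(b)–(e): allowed.
(b)–(f): allowed.
(c)–(d): forbidden (ΔL).
(c)–(e): forbidden (ΔS).
(c)–(f): forbidden (ΔS).
(d)–(e): forbidden (parity, ΔS, ΔL).
(d)–(f): forbidden (parity, ΔS, ΔL, ΔJ).
(e)–(f): forbidden (parity).
Allowed pairs: 4 of 15.

4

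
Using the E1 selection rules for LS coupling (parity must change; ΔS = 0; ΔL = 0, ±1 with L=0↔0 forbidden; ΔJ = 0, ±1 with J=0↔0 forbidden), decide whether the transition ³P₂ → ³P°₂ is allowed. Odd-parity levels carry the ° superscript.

allowed

Initial level: S=1, L=1, J=2, parity even. Final level: S=1, L=1, J=2, parity odd.
Parity must change: even → odd — ✓.
ΔS = 0: S: 1 → 1 — ✓.
ΔL = 0, ±1 (not L=0↔0): L: 1 → 1, ΔL = +0 — ✓.
ΔJ = 0, ±1 (not J=0↔0): J: 2 → 2, ΔJ = +0 — ✓.
All four E1 rules are satisfied.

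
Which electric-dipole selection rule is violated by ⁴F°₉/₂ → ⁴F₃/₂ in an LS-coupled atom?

Initial level: S=3/2, L=3, J=9/2, parity odd. Final level: S=3/2, L=3, J=3/2, parity even.
Parity must change: odd → even — passes.
ΔS = 0: S: 3/2 → 3/2 — passes.
ΔL = 0, ±1 (not L=0↔0): L: 3 → 3, ΔL = +0 — passes.
ΔJ = 0, ±1 (not J=0↔0): J: 9/2 → 3/2, ΔJ = -3 — fails.

the ΔJ = 0, ±1 rule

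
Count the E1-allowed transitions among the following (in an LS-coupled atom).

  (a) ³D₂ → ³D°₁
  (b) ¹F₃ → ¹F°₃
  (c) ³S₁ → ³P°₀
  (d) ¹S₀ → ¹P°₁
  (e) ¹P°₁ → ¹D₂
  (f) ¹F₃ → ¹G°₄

(a) allowed
(b) allowed
(c) allowed
(d) allowed
(e) allowed
(f) allowed
Total allowed: 6 of 6.

6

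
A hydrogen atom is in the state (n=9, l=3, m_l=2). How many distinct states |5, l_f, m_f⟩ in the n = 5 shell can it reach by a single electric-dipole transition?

E1 requires Δl = ±1, so l_f ∈ {2, 4}; with 0 ≤ l_f ≤ n_f−1 = 4, the allowed l_f values are {2, 4}.
For l_f = 2: m_f ∈ {m_i−1, m_i, m_i+1} ∩ [−2, 2] = {1, 2} → 2 states.
For l_f = 4: m_f ∈ {m_i−1, m_i, m_i+1} ∩ [−4, 4] = {1, 2, 3} → 3 states.
Total: 5.

5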